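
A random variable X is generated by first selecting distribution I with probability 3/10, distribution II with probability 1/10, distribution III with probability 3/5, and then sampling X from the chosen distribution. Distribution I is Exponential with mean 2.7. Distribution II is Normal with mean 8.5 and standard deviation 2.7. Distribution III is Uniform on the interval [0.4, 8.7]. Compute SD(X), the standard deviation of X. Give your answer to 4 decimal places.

2.9870

Per component, I: μ=2.7, E[X²]=14.58; II: μ=8.5, E[X²]=79.54; III: μ=4.55, E[X²]=26.4433.
E[X] = 0.3·2.7 + 0.1·8.5 + 0.6·4.55 = 4.39.
E[X²] = 0.3·14.58 + 0.1·79.54 + 0.6·26.4433 = 28.194.
Var(X) = E[X²] − (E[X])² = 28.194 − 19.2721 = 8.9219.
SD(X) = √8.9219 = 2.98695.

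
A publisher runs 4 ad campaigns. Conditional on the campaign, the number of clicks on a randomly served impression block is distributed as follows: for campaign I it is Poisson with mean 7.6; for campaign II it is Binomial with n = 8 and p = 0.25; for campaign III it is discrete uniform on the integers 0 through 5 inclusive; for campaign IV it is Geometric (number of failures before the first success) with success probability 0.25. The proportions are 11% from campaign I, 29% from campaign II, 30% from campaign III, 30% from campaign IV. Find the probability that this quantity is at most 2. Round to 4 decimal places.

Conditional on each campaign, P(X ≤ 2): I: 0.0187569; II: 0.678543; III: 0.5; IV: 0.578125.
By total probability, P(X ≤ 2) = 0.11·0.0187569 + 0.29·0.678543 + 0.3·0.5 + 0.3·0.578125 = 0.522278.

0.5223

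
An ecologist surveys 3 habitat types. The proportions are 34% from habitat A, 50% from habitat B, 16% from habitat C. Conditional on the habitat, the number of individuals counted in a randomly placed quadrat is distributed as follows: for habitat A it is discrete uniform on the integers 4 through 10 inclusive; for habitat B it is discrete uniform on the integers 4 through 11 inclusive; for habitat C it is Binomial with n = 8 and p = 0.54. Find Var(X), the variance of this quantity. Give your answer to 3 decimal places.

Per component, A: μ=7, E[X²]=53; B: μ=7.5, E[X²]=61.5; C: μ=4.32, E[X²]=20.6496.
E[X] = 0.34·7 + 0.5·7.5 + 0.16·4.32 = 6.8212.
E[X²] = 0.34·53 + 0.5·61.5 + 0.16·20.6496 = 52.0739.
Var(X) = E[X²] − (E[X])² = 52.0739 − 46.5288 = 5.54517.

5.545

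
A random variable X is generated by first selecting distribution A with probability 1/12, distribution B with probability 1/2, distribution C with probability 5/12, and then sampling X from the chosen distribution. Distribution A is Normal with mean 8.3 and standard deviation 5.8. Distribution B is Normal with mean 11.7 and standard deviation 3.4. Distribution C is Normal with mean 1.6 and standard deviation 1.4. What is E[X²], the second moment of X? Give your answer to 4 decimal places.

84.6525

For each component E[X²] = Var + (mean)², giving A: 102.53; B: 148.45; C: 4.52.
Overall E[X²] = 0.0833333·102.53 + 0.5·148.45 + 0.416667·4.52 = 84.6525.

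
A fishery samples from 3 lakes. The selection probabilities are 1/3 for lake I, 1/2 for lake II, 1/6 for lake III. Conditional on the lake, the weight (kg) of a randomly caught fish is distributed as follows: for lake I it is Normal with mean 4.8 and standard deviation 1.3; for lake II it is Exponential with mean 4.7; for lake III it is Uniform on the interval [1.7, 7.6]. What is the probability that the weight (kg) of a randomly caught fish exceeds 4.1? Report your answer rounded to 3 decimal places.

0.543

Conditional on each lake, P(X > 4.1): I: 0.704871; II: 0.417972; III: 0.59322.
By total probability, P(X > 4.1) = 0.333333·0.704871 + 0.5·0.417972 + 0.166667·0.59322 = 0.542813.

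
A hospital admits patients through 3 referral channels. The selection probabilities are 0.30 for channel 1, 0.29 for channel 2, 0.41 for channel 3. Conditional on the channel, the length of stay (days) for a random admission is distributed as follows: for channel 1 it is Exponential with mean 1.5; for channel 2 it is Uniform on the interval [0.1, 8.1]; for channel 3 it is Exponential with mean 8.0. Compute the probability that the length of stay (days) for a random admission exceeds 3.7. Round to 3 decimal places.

0.443

Conditional on each channel, P(X > 3.7): 1: 0.0848673; 2: 0.55; 3: 0.629707.
By total probability, P(X > 3.7) = 0.3·0.0848673 + 0.29·0.55 + 0.41·0.629707 = 0.44314.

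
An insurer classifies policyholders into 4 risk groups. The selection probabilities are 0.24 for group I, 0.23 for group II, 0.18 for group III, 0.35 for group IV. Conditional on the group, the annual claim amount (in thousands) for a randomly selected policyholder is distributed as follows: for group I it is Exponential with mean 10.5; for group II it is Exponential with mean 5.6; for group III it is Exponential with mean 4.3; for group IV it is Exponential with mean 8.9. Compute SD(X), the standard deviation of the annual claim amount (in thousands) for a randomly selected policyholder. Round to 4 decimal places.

8.3789

Per component, I: μ=10.5, E[X²]=220.5; II: μ=5.6, E[X²]=62.72; III: μ=4.3, E[X²]=36.98; IV: μ=8.9, E[X²]=158.42.
E[X] = 0.24·10.5 + 0.23·5.6 + 0.18·4.3 + 0.35·8.9 = 7.697.
E[X²] = 0.24·220.5 + 0.23·62.72 + 0.18·36.98 + 0.35·158.42 = 129.449.
Var(X) = E[X²] − (E[X])² = 129.449 − 59.2438 = 70.2052.
SD(X) = √70.2052 = 8.37885.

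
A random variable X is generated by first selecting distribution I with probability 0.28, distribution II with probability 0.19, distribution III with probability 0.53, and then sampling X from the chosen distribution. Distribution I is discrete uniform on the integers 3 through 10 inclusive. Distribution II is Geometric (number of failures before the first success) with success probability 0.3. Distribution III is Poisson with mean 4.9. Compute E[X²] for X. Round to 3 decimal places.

For each component E[X²] = Var + (mean)², giving I: 47.5; II: 13.2222; III: 28.91.
Overall E[X²] = 0.28·47.5 + 0.19·13.2222 + 0.53·28.91 = 31.1345.

31.135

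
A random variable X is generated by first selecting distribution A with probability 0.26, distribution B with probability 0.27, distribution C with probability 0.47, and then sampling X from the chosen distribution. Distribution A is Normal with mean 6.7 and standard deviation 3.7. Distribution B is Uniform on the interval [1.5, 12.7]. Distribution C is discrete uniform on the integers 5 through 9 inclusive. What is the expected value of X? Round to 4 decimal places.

6.9490

Component means — A: 6.7; B: 7.1; C: 7.
E[X] = 0.26·6.7 + 0.27·7.1 + 0.47·7 = 6.949.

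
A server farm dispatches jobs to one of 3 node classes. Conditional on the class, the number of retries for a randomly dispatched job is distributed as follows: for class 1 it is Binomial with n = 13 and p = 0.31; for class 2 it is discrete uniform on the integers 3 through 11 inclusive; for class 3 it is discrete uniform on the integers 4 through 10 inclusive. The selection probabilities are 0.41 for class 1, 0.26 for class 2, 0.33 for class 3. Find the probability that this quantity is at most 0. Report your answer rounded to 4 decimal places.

Conditional on each class, P(X ≤ 0): 1: 0.00803597; 2: 0; 3: 0.
By total probability, P(X ≤ 0) = 0.41·0.00803597 + 0.26·0 + 0.33·0 = 0.00329475.

0.0033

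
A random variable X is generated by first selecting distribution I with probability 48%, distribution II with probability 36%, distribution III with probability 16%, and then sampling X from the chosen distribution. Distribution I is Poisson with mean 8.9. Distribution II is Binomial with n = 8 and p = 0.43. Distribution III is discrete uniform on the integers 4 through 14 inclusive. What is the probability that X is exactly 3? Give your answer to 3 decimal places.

Conditional on each component, P(X = 3): I: 0.016025; II: 0.267897; III: 0.
By total probability, P(X = 3) = 0.48·0.016025 + 0.36·0.267897 + 0.16·0 = 0.104135.

0.104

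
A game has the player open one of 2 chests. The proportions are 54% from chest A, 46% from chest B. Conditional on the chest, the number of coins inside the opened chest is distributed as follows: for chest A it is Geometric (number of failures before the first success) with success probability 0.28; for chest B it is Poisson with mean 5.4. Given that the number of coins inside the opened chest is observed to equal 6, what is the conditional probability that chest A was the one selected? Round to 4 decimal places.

0.2274

Likelihoods P(X=6 | ·): A: 0.0390079; B: 0.155539.
Posterior ∝ prior × likelihood. Numerator for A: 0.54·0.0390079 = 0.0210643.
Normalizing constant: 0.54·0.0390079 + 0.46·0.155539 = 0.0926123.
P(A | observation) = 0.0210643 / 0.0926123 = 0.227446.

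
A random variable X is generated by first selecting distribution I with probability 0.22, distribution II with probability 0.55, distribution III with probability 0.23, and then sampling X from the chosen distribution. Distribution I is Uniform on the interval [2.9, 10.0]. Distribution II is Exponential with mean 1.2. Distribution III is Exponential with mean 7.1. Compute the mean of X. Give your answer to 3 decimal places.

3.712

Component means — I: 6.45; II: 1.2; III: 7.1.
E[X] = 0.22·6.45 + 0.55·1.2 + 0.23·7.1 = 3.712.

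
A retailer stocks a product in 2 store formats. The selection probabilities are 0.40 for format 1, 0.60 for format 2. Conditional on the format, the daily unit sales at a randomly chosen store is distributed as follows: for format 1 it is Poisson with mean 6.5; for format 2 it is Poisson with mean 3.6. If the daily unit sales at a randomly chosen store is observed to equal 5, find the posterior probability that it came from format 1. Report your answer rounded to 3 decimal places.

0.413

Likelihoods P(X=5 | ·): 1: 0.145369; 2: 0.13768.
Posterior ∝ prior × likelihood. Numerator for 1: 0.4·0.145369 = 0.0581475.
Normalizing constant: 0.4·0.145369 + 0.6·0.13768 = 0.140756.
P(1 | observation) = 0.0581475 / 0.140756 = 0.41311.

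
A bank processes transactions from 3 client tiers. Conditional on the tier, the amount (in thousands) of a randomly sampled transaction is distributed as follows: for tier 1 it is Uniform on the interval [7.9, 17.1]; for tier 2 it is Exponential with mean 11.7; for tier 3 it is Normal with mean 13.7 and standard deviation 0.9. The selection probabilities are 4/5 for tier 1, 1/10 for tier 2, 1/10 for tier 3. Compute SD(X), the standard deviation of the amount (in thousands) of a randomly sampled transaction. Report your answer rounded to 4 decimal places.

4.4293

Per component, 1: μ=12.5, E[X²]=163.303; 2: μ=11.7, E[X²]=273.78; 3: μ=13.7, E[X²]=188.5.
E[X] = 0.8·12.5 + 0.1·11.7 + 0.1·13.7 = 12.54.
E[X²] = 0.8·163.303 + 0.1·273.78 + 0.1·188.5 = 176.871.
Var(X) = E[X²] − (E[X])² = 176.871 − 157.252 = 19.6191.
SD(X) = √19.6191 = 4.42934.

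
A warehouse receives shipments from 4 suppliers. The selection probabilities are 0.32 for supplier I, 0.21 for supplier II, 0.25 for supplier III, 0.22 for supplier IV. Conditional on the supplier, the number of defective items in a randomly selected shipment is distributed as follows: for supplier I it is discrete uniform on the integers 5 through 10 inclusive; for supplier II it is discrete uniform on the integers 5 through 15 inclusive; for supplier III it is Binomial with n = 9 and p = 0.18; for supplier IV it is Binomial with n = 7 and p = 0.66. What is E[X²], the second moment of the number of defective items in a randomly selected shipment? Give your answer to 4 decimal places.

For each component E[X²] = Var + (mean)², giving I: 59.1667; II: 110; III: 3.9528; IV: 22.9152.
Overall E[X²] = 0.32·59.1667 + 0.21·110 + 0.25·3.9528 + 0.22·22.9152 = 48.0629.

48.0629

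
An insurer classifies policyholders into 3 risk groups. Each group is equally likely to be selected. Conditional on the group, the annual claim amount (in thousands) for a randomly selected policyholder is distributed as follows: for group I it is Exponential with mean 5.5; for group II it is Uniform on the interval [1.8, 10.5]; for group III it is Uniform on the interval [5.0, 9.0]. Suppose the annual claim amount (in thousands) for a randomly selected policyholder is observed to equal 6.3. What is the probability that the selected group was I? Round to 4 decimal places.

0.1368

Likelihoods f(6.3 | ·): I: 0.0578326; II: 0.114943; III: 0.25.
Posterior ∝ prior × likelihood. Numerator for I: 0.333333·0.0578326 = 0.0192775.
Normalizing constant: 0.333333·0.0578326 + 0.333333·0.114943 + 0.333333·0.25 = 0.140925.
P(I | observation) = 0.0192775 / 0.140925 = 0.136793.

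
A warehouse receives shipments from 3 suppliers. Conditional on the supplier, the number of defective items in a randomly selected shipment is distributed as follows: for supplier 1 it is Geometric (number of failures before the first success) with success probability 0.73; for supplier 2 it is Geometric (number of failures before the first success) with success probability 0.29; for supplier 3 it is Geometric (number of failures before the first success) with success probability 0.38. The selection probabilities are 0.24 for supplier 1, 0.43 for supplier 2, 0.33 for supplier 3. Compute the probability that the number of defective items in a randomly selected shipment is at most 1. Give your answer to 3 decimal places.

Conditional on each supplier, P(X ≤ 1): 1: 0.9271; 2: 0.4959; 3: 0.6156.
By total probability, P(X ≤ 1) = 0.24·0.9271 + 0.43·0.4959 + 0.33·0.6156 = 0.638889.

0.639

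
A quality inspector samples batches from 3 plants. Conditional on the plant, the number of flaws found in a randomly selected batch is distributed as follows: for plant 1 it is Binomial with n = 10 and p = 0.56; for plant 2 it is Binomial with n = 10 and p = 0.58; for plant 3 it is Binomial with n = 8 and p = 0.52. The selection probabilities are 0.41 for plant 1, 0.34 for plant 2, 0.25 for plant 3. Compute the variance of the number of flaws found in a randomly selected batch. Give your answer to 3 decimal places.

2.784

Per component, 1: μ=5.6, E[X²]=33.824; 2: μ=5.8, E[X²]=36.076; 3: μ=4.16, E[X²]=19.3024.
E[X] = 0.41·5.6 + 0.34·5.8 + 0.25·4.16 = 5.308.
E[X²] = 0.41·33.824 + 0.34·36.076 + 0.25·19.3024 = 30.9593.
Var(X) = E[X²] − (E[X])² = 30.9593 − 28.1749 = 2.78442.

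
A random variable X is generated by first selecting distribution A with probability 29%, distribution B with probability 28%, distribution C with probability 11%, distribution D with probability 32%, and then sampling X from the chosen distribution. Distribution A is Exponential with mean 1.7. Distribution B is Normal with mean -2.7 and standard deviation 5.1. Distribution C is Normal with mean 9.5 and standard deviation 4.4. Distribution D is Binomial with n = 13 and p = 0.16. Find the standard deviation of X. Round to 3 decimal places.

4.786

Per component, A: μ=1.7, E[X²]=5.78; B: μ=-2.7, E[X²]=33.3; C: μ=9.5, E[X²]=109.61; D: μ=2.08, E[X²]=6.0736.
E[X] = 0.29·1.7 + 0.28·-2.7 + 0.11·9.5 + 0.32·2.08 = 1.4476.
E[X²] = 0.29·5.78 + 0.28·33.3 + 0.11·109.61 + 0.32·6.0736 = 25.0009.
Var(X) = E[X²] − (E[X])² = 25.0009 − 2.09555 = 22.9053.
SD(X) = √22.9053 = 4.78595.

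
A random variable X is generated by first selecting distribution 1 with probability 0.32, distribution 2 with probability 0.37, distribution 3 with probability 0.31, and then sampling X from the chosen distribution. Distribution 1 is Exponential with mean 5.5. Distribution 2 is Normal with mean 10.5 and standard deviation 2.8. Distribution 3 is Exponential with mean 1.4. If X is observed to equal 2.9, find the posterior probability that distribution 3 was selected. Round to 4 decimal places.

0.4389

Likelihoods f(2.9 | ·): 1: 0.107311; 2: 0.00358058; 3: 0.090004.
Posterior ∝ prior × likelihood. Numerator for 3: 0.31·0.090004 = 0.0279012.
Normalizing constant: 0.32·0.107311 + 0.37·0.00358058 + 0.31·0.090004 = 0.0635657.
P(3 | observation) = 0.0279012 / 0.0635657 = 0.438936.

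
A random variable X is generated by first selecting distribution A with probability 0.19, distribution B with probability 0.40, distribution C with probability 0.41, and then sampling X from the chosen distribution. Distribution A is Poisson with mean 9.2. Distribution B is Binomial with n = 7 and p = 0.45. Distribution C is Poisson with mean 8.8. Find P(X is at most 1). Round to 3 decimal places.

Conditional on each component, P(X ≤ 1): A: 0.0010306; B: 0.102418; C: 0.00147718.
By total probability, P(X ≤ 1) = 0.19·0.0010306 + 0.4·0.102418 + 0.41·0.00147718 = 0.0417688.

0.042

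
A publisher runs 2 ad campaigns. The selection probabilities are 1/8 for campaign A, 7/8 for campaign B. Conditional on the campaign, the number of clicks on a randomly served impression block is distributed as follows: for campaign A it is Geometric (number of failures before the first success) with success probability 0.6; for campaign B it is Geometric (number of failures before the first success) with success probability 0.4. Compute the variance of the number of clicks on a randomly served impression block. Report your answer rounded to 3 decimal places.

3.496

Per component, A: μ=0.666667, E[X²]=1.55556; B: μ=1.5, E[X²]=6.
E[X] = 0.125·0.666667 + 0.875·1.5 = 1.39583.
E[X²] = 0.125·1.55556 + 0.875·6 = 5.44444.
Var(X) = E[X²] − (E[X])² = 5.44444 − 1.94835 = 3.49609.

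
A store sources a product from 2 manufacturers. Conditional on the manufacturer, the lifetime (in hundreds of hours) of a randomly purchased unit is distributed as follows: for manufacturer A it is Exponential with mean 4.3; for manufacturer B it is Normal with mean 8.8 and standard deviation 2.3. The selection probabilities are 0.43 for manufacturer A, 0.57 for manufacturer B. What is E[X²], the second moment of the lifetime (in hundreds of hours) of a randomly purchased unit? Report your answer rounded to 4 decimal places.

For each component E[X²] = Var + (mean)², giving A: 36.98; B: 82.73.
Overall E[X²] = 0.43·36.98 + 0.57·82.73 = 63.0575.

63.0575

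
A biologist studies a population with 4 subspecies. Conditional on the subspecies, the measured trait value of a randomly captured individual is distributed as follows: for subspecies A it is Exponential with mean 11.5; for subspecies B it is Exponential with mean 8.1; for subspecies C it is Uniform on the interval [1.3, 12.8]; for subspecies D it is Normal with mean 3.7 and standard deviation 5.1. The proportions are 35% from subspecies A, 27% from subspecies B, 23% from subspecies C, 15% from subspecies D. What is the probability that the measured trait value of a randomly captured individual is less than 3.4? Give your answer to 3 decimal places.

0.296

Conditional on each subspecies, P(X < 3.4): A: 0.255954; B: 0.342791; C: 0.182609; D: 0.476546.
By total probability, P(X < 3.4) = 0.35·0.255954 + 0.27·0.342791 + 0.23·0.182609 + 0.15·0.476546 = 0.295619.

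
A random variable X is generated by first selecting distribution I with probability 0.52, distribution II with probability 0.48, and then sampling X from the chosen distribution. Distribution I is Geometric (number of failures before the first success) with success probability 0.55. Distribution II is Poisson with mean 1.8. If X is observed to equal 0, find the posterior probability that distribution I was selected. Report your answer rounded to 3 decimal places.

Likelihoods P(X=0 | ·): I: 0.55; II: 0.165299.
Posterior ∝ prior × likelihood. Numerator for I: 0.52·0.55 = 0.286.
Normalizing constant: 0.52·0.55 + 0.48·0.165299 = 0.365343.
P(I | observation) = 0.286 / 0.365343 = 0.782825.

0.783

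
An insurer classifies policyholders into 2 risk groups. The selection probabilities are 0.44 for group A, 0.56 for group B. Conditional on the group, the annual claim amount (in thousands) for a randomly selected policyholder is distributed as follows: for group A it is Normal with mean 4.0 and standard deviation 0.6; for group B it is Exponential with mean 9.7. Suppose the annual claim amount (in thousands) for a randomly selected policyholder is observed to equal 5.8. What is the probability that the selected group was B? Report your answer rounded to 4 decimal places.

0.9071

Likelihoods f(5.8 | ·): A: 0.00738641; B: 0.0566953.
Posterior ∝ prior × likelihood. Numerator for B: 0.56·0.0566953 = 0.0317494.
Normalizing constant: 0.44·0.00738641 + 0.56·0.0566953 = 0.0349994.
P(B | observation) = 0.0317494 / 0.0349994 = 0.907141.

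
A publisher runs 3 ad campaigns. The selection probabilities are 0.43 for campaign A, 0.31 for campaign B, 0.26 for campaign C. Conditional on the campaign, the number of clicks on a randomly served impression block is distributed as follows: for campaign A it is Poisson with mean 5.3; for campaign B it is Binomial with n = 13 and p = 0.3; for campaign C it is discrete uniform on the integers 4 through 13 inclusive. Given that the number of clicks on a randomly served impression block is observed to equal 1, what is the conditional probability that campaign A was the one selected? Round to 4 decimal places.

Likelihoods P(X=1 | ·): A: 0.0264554; B: 0.053981; C: 0.
Posterior ∝ prior × likelihood. Numerator for A: 0.43·0.0264554 = 0.0113758.
Normalizing constant: 0.43·0.0264554 + 0.31·0.053981 + 0.26·0 = 0.02811.
P(A | observation) = 0.0113758 / 0.02811 = 0.404691.

0.4047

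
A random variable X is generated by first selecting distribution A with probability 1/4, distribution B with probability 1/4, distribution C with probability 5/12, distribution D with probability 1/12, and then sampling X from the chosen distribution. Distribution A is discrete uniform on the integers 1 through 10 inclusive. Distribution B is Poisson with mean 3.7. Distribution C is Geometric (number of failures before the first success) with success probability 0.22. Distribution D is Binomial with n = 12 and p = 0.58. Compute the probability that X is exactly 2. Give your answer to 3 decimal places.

0.123

Conditional on each component, P(X = 2): A: 0.1; B: 0.169233; C: 0.133848; D: 0.00379221.
By total probability, P(X = 2) = 0.25·0.1 + 0.25·0.169233 + 0.416667·0.133848 + 0.0833333·0.00379221 = 0.123394.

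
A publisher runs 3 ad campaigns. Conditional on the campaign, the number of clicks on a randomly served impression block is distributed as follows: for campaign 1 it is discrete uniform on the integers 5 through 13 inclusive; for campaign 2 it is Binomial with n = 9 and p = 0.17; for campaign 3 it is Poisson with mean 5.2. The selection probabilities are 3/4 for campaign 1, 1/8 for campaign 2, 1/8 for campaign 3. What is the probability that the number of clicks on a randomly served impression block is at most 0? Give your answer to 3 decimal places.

0.024

Conditional on each campaign, P(X ≤ 0): 1: 0; 2: 0.18694; 3: 0.00551656.
By total probability, P(X ≤ 0) = 0.75·0 + 0.125·0.18694 + 0.125·0.00551656 = 0.0240571.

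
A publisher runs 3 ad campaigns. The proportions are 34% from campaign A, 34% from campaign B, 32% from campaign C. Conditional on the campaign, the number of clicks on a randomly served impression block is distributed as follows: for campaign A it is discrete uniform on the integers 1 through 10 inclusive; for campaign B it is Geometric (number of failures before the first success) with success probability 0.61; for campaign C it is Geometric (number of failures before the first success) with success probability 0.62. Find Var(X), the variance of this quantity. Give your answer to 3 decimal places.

Per component, A: μ=5.5, E[X²]=38.5; B: μ=0.639344, E[X²]=1.45687; C: μ=0.612903, E[X²]=1.3642.
E[X] = 0.34·5.5 + 0.34·0.639344 + 0.32·0.612903 = 2.28351.
E[X²] = 0.34·38.5 + 0.34·1.45687 + 0.32·1.3642 = 14.0219.
Var(X) = E[X²] − (E[X])² = 14.0219 − 5.2144 = 8.80748.

8.807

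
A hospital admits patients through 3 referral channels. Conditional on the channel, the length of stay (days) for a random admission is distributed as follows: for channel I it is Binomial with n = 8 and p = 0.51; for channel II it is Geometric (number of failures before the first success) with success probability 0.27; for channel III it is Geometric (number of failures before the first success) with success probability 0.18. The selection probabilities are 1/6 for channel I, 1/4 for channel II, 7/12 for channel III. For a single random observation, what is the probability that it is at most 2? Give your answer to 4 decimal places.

Conditional on each channel, P(X ≤ 2): I: 0.131798; II: 0.610983; III: 0.448632.
By total probability, P(X ≤ 2) = 0.166667·0.131798 + 0.25·0.610983 + 0.583333·0.448632 = 0.436414.

0.4364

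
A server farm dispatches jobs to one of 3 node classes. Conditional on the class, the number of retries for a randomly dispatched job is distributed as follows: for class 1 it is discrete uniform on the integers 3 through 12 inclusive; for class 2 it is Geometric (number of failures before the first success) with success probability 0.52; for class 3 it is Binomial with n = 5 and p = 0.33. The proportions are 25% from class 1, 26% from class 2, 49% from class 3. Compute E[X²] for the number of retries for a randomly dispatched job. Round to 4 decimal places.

18.6838

For each component E[X²] = Var + (mean)², giving 1: 64.5; 2: 2.62722; 3: 3.828.
Overall E[X²] = 0.25·64.5 + 0.26·2.62722 + 0.49·3.828 = 18.6838.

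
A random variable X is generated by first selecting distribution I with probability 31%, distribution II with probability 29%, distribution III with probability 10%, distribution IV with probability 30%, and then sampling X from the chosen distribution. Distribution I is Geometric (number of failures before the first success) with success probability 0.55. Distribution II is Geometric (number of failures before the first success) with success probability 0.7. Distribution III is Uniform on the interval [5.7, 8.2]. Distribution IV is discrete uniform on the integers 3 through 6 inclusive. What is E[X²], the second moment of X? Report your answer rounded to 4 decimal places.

12.2318

For each component E[X²] = Var + (mean)², giving I: 2.15702; II: 0.795918; III: 48.8233; IV: 21.5.
Overall E[X²] = 0.31·2.15702 + 0.29·0.795918 + 0.1·48.8233 + 0.3·21.5 = 12.2318.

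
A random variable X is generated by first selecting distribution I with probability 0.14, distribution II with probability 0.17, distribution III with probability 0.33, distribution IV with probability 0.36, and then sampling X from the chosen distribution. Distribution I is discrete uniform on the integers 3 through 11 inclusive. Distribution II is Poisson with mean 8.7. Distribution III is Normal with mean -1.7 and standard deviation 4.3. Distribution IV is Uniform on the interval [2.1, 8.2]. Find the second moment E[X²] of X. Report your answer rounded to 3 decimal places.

39.859

For each component E[X²] = Var + (mean)², giving I: 55.6667; II: 84.39; III: 21.38; IV: 29.6233.
Overall E[X²] = 0.14·55.6667 + 0.17·84.39 + 0.33·21.38 + 0.36·29.6233 = 39.8594.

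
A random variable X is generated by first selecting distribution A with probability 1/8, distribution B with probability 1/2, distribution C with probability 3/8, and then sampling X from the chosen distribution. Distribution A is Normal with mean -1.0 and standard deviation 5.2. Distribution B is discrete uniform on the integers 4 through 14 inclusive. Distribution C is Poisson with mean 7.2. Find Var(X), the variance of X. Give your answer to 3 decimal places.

21.089

Per component, A: μ=-1, E[X²]=28.04; B: μ=9, E[X²]=91; C: μ=7.2, E[X²]=59.04.
E[X] = 0.125·-1 + 0.5·9 + 0.375·7.2 = 7.075.
E[X²] = 0.125·28.04 + 0.5·91 + 0.375·59.04 = 71.145.
Var(X) = E[X²] − (E[X])² = 71.145 − 50.0556 = 21.0894.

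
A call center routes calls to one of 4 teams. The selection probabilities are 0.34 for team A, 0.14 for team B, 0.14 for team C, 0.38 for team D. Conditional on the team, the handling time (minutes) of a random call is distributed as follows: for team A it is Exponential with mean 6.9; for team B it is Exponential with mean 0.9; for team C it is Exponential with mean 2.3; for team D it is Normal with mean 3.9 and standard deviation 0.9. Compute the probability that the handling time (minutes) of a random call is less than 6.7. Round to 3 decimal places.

Conditional on each team, P(X < 6.7): A: 0.621301; B: 0.999415; C: 0.94569; D: 0.999068.
By total probability, P(X < 6.7) = 0.34·0.621301 + 0.14·0.999415 + 0.14·0.94569 + 0.38·0.999068 = 0.863203.

0.863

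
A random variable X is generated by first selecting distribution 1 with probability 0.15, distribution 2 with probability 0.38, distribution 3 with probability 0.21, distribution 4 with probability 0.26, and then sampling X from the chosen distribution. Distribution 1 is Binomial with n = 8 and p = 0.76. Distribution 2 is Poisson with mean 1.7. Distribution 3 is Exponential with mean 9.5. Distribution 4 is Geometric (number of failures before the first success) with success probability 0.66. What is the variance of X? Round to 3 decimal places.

Per component, 1: μ=6.08, E[X²]=38.4256; 2: μ=1.7, E[X²]=4.59; 3: μ=9.5, E[X²]=180.5; 4: μ=0.515152, E[X²]=1.04591.
E[X] = 0.15·6.08 + 0.38·1.7 + 0.21·9.5 + 0.26·0.515152 = 3.68694.
E[X²] = 0.15·38.4256 + 0.38·4.59 + 0.21·180.5 + 0.26·1.04591 = 45.685.
Var(X) = E[X²] − (E[X])² = 45.685 − 13.5935 = 32.0915.

32.091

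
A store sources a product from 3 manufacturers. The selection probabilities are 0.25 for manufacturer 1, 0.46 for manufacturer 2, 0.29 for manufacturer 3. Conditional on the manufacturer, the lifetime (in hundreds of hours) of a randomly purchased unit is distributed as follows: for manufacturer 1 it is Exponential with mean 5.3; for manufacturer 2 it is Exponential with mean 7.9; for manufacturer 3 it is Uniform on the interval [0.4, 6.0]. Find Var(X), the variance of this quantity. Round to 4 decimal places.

40.5329

Per component, 1: μ=5.3, E[X²]=56.18; 2: μ=7.9, E[X²]=124.82; 3: μ=3.2, E[X²]=12.8533.
E[X] = 0.25·5.3 + 0.46·7.9 + 0.29·3.2 = 5.887.
E[X²] = 0.25·56.18 + 0.46·124.82 + 0.29·12.8533 = 75.1897.
Var(X) = E[X²] − (E[X])² = 75.1897 − 34.6568 = 40.5329.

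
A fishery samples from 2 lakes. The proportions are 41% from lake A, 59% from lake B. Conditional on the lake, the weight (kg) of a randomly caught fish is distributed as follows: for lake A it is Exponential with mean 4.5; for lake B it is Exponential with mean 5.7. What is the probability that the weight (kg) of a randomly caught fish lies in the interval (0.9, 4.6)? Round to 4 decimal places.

0.4287

Conditional on each lake, P(0.9 < X < 4.6): A: 0.458936; B: 0.407753.
By total probability, P(0.9 < X < 4.6) = 0.41·0.458936 + 0.59·0.407753 = 0.428738.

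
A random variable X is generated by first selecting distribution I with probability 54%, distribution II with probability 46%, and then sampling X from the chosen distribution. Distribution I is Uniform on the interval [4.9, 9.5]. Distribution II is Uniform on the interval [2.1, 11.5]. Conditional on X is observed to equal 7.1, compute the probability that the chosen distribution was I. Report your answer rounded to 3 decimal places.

Likelihoods f(7.1 | ·): I: 0.217391; II: 0.106383.
Posterior ∝ prior × likelihood. Numerator for I: 0.54·0.217391 = 0.117391.
Normalizing constant: 0.54·0.217391 + 0.46·0.106383 = 0.166327.
P(I | observation) = 0.117391 / 0.166327 = 0.705784.

0.706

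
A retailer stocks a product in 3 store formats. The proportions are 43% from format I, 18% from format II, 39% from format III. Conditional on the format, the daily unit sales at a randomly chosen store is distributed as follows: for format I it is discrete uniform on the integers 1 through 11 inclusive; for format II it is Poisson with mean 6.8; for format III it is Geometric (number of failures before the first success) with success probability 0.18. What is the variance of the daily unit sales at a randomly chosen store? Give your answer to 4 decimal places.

16.1474

Per component, I: μ=6, E[X²]=46; II: μ=6.8, E[X²]=53.04; III: μ=4.55556, E[X²]=46.0617.
E[X] = 0.43·6 + 0.18·6.8 + 0.39·4.55556 = 5.58067.
E[X²] = 0.43·46 + 0.18·53.04 + 0.39·46.0617 = 47.2913.
Var(X) = E[X²] − (E[X])² = 47.2913 − 31.1438 = 16.1474.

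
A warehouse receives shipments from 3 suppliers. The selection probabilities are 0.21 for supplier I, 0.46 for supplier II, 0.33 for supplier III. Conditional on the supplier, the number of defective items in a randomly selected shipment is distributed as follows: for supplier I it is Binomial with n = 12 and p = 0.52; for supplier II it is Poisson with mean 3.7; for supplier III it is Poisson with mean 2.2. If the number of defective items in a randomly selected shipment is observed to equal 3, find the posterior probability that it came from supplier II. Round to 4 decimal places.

0.5658

Likelihoods P(X=3 | ·): I: 0.0418412; II: 0.20872; III: 0.196639.
Posterior ∝ prior × likelihood. Numerator for II: 0.46·0.20872 = 0.0960113.
Normalizing constant: 0.21·0.0418412 + 0.46·0.20872 + 0.33·0.196639 = 0.169689.
P(II | observation) = 0.0960113 / 0.169689 = 0.565808.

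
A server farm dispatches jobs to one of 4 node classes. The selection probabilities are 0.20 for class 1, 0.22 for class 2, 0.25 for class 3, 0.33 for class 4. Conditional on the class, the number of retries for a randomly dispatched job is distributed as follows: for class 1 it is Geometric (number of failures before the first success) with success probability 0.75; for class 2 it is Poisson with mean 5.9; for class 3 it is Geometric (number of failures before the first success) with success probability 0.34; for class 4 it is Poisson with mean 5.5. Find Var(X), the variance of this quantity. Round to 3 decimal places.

Per component, 1: μ=0.333333, E[X²]=0.555556; 2: μ=5.9, E[X²]=40.71; 3: μ=1.94118, E[X²]=9.47751; 4: μ=5.5, E[X²]=35.75.
E[X] = 0.2·0.333333 + 0.22·5.9 + 0.25·1.94118 + 0.33·5.5 = 3.66496.
E[X²] = 0.2·0.555556 + 0.22·40.71 + 0.25·9.47751 + 0.33·35.75 = 23.2342.
Var(X) = E[X²] − (E[X])² = 23.2342 − 13.4319 = 9.80225.

9.802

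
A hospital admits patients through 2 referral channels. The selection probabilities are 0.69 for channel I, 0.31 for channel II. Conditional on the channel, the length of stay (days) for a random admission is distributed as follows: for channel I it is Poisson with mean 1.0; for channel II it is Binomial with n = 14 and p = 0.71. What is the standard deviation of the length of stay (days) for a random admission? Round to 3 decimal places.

Per component, I: μ=1, E[X²]=2; II: μ=9.94, E[X²]=101.686.
E[X] = 0.69·1 + 0.31·9.94 = 3.7714.
E[X²] = 0.69·2 + 0.31·101.686 = 32.9027.
Var(X) = E[X²] − (E[X])² = 32.9027 − 14.2235 = 18.6793.
SD(X) = √18.6793 = 4.32195.

4.322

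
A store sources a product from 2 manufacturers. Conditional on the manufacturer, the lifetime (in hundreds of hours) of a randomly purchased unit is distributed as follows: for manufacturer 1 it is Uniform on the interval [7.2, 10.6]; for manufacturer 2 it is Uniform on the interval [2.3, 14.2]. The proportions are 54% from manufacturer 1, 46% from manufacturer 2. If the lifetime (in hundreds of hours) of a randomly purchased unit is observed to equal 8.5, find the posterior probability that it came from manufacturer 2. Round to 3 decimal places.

Likelihoods f(8.5 | ·): 1: 0.294118; 2: 0.0840336.
Posterior ∝ prior × likelihood. Numerator for 2: 0.46·0.0840336 = 0.0386555.
Normalizing constant: 0.54·0.294118 + 0.46·0.0840336 = 0.197479.
P(2 | observation) = 0.0386555 / 0.197479 = 0.195745.

0.196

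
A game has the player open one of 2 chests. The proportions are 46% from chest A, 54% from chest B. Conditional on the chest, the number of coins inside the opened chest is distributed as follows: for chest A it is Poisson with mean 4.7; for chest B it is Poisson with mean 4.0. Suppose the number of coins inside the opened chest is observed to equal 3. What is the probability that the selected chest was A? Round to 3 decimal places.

Likelihoods P(X=3 | ·): A: 0.157383; B: 0.195367.
Posterior ∝ prior × likelihood. Numerator for A: 0.46·0.157383 = 0.0723963.
Normalizing constant: 0.46·0.157383 + 0.54·0.195367 = 0.177894.
P(A | observation) = 0.0723963 / 0.177894 = 0.406962.

0.407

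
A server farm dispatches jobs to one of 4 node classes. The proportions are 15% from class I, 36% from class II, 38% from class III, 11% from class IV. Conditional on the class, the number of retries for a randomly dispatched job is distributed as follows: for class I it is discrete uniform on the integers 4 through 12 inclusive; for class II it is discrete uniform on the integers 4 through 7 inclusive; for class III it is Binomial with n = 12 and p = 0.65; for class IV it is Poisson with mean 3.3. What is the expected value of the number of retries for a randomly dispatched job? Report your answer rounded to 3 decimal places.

Component means — I: 8; II: 5.5; III: 7.8; IV: 3.3.
E[X] = 0.15·8 + 0.36·5.5 + 0.38·7.8 + 0.11·3.3 = 6.507.

6.507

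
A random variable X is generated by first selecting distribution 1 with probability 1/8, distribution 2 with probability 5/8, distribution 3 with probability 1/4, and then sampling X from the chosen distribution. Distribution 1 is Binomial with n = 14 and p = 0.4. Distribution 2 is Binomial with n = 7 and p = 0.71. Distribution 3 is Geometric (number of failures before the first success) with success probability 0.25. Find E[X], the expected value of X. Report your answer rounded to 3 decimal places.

4.556

Component means — 1: 5.6; 2: 4.97; 3: 3.
E[X] = 0.125·5.6 + 0.625·4.97 + 0.25·3 = 4.55625.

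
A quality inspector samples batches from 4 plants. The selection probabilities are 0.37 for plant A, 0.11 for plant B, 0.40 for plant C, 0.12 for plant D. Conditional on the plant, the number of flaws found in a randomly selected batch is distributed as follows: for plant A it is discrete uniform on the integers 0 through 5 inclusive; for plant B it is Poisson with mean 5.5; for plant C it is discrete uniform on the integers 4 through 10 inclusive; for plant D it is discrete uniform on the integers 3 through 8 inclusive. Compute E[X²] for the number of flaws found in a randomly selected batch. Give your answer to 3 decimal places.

For each component E[X²] = Var + (mean)², giving A: 9.16667; B: 35.75; C: 53; D: 33.1667.
Overall E[X²] = 0.37·9.16667 + 0.11·35.75 + 0.4·53 + 0.12·33.1667 = 32.5042.

32.504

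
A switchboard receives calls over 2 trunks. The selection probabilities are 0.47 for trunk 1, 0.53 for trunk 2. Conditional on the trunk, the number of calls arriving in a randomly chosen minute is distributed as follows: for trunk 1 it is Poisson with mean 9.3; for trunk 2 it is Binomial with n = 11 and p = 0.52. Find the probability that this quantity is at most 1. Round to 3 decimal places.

Conditional on each trunk, P(X ≤ 1): 1: 0.00094167; 2: 0.00402535.
By total probability, P(X ≤ 1) = 0.47·0.00094167 + 0.53·0.00402535 = 0.00257602.

0.003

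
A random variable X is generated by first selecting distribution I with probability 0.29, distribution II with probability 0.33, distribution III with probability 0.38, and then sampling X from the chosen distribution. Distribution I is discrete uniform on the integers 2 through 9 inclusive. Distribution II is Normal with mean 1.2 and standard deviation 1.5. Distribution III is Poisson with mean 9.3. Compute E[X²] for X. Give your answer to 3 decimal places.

47.913

For each component E[X²] = Var + (mean)², giving I: 35.5; II: 3.69; III: 95.79.
Overall E[X²] = 0.29·35.5 + 0.33·3.69 + 0.38·95.79 = 47.9129.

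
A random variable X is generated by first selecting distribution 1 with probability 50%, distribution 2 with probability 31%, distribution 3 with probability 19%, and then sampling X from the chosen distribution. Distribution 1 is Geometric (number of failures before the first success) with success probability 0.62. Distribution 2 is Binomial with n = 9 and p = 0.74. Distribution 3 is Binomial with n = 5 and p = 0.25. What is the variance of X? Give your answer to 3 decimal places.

Per component, 1: μ=0.612903, E[X²]=1.3642; 2: μ=6.66, E[X²]=46.0872; 3: μ=1.25, E[X²]=2.5.
E[X] = 0.5·0.612903 + 0.31·6.66 + 0.19·1.25 = 2.60855.
E[X²] = 0.5·1.3642 + 0.31·46.0872 + 0.19·2.5 = 15.4441.
Var(X) = E[X²] − (E[X])² = 15.4441 − 6.80454 = 8.63959.

8.640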